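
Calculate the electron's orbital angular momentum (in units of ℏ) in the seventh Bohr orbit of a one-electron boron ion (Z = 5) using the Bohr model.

7

L_n = nℏ, so L/ℏ = n = 7.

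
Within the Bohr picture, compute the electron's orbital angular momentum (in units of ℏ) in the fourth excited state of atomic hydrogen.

5

L_n = nℏ, so L/ℏ = n = 5.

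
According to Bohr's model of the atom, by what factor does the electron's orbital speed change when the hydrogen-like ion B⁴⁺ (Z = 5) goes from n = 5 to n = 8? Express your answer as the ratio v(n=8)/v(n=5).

v ∝ Z^1 · n^-1; with Z fixed, v ∝ n^-1.
v(n=8)/v(n=5) = (8/5)^-1 = 5/8

5/8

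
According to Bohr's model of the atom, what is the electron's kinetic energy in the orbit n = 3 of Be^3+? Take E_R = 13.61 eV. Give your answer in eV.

For a Coulomb orbit the virial theorem gives K = −E_n.
E_n = −E_R·Z²/n², so K = E_R·Z²/n² = 13.61 × 4²/3² = 24.20 eV

24.20 eV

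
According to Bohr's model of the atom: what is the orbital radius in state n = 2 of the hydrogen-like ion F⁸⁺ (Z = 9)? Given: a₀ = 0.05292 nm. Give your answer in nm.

r_n = n²a₀/Z = 2² × 0.05292 / 9
    = 4 × 0.05292 / 9 = 0.02352 nm

0.02352 nm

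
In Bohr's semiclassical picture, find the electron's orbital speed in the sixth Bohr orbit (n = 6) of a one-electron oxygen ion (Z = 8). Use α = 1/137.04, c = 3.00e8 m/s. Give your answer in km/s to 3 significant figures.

v_n = Zαc/n = 8 × 0.00730 × 3.00e8 / 6
    = 2920 km/s

2920 km/s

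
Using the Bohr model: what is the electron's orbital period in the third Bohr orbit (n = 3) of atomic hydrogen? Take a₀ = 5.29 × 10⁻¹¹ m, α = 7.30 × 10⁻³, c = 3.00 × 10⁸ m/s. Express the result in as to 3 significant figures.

4100 as

r = n²a₀/Z = 3²·5.29 × 10⁻¹¹/1 = 4.76 × 10⁻¹⁰ m
v = Zαc/n = 1·0.00730·3.00 × 10⁸/3 = 7.30 × 10⁵ m/s
T = 2πr/v = 4.10 × 10⁻¹⁵ s = 4100 as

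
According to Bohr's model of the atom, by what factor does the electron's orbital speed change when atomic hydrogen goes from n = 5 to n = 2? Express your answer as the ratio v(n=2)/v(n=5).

5/2

v ∝ Z^1 · n^-1; with Z fixed, v ∝ n^-1.
v(n=2)/v(n=5) = (2/5)^-1 = 5/2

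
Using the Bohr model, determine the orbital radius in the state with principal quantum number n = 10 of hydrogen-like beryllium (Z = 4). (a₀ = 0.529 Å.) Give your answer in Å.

r_n = n²a₀/Z = 10² × 0.529 / 4
    = 100 × 0.529 / 4 = 13.2 Å

13.2 Å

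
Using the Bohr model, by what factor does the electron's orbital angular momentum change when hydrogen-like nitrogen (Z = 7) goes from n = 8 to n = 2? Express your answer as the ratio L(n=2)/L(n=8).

1/4

L = nℏ depends only on n, so L ∝ n.
L(n=2)/L(n=8) = (2/8)^1 = 1/4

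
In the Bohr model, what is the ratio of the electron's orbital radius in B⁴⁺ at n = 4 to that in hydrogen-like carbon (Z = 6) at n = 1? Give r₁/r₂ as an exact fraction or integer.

r ∝ Z^-1 · n^2
r₁/r₂ = (5/6)^-1 · (4/1)^2 = 96/5

96/5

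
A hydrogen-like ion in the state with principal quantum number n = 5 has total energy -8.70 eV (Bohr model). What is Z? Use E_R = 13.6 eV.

4

E_n = −E_R Z²/n² ⇒ Z² = −E_n n²/E_R = 8.70 × 5² / 13.6 ≈ 15.99
Z = 4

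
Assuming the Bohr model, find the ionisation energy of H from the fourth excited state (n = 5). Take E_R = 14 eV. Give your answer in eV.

E_n = −E_R·Z²/n² = −14 × 1²/5² eV = -0.56 eV
Ionisation energy = −E_n = 0.56 eV

0.56 eV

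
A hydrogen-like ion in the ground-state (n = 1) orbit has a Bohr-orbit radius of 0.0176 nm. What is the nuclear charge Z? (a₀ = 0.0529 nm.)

r_n = n²a₀/Z ⇒ Z = n²a₀/r = 1² × 0.0529 / 0.0176 ≈ 3.01
Z = 3

3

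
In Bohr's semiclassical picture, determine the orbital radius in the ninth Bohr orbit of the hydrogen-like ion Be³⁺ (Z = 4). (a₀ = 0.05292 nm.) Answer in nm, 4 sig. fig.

r_n = n²a₀/Z = 9² × 0.05292 / 4
    = 81 × 0.05292 / 4 = 1.072 nm

1.072 nm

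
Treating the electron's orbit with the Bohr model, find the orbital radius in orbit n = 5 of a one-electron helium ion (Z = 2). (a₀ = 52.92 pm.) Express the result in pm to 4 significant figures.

661.5 pm

r_n = n²a₀/Z = 5² × 52.92 / 2
    = 25 × 52.92 / 2 = 661.5 pm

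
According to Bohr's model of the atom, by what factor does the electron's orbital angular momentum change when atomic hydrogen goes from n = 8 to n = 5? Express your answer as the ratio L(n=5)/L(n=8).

L = nℏ depends only on n, so L ∝ n.
L(n=5)/L(n=8) = (5/8)^1 = 5/8

5/8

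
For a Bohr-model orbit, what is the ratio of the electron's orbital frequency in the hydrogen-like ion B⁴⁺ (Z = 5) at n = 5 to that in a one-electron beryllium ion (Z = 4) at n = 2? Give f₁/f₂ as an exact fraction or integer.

1/10

f ∝ Z^2 · n^-3
f₁/f₂ = (5/4)^2 · (5/2)^-3 = 1/10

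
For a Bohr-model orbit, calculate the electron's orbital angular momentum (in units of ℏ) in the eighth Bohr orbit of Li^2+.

8

L_n = nℏ, so L/ℏ = n = 8.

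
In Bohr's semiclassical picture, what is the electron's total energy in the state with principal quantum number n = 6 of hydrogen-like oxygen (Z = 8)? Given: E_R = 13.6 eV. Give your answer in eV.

E_n = −E_R·Z²/n² = −13.6 × 8²/6² = -24.2 eV

-24.2 eV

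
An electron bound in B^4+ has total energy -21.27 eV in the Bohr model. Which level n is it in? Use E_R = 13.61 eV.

E_n = −E_R Z²/n² ⇒ n² = E_R Z²/(−E_n) = 13.61 × 5² / 21.27 ≈ 16.00
n = 4

4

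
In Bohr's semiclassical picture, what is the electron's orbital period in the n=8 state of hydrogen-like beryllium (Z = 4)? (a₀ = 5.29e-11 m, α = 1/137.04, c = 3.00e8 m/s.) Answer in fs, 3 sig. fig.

4.86 fs

r = n²a₀/Z = 8²·5.29e-11/4 = 8.46e-10 m
v = Zαc/n = 4·0.00730·3.00e8/8 = 1.09e6 m/s
T = 2πr/v = 4.86e-15 s = 4.86 fs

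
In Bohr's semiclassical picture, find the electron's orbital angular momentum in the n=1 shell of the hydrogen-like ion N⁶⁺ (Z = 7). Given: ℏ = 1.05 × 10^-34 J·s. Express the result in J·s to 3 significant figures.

L_n = nℏ = 1 × 1.05 × 10^-34 = 1.05 × 10^-34 J·s

1.05 × 10^-34 J·s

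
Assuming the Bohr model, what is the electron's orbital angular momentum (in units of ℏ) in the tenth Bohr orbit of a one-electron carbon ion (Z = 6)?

10

L_n = nℏ, so L/ℏ = n = 10.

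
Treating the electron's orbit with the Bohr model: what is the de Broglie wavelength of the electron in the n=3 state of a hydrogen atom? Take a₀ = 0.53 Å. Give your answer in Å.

10.0 Å

The Bohr quantisation condition is nλ = 2πr_n.
r_n = n²a₀/Z = 4.8 Å
λ = 2πr_n/n = 2π·4.8/3 = 10.0 Å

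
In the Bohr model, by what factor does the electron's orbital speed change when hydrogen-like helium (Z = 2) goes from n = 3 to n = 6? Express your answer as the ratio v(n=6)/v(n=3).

v ∝ Z^1 · n^-1; with Z fixed, v ∝ n^-1.
v(n=6)/v(n=3) = (6/3)^-1 = 1/2

1/2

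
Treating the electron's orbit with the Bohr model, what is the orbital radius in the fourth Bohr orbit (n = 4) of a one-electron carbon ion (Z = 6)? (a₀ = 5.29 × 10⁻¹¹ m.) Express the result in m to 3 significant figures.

1.41 × 10⁻¹⁰ m

r_n = n²a₀/Z = 4² × 5.29 × 10⁻¹¹ / 6
    = 16 × 5.29 × 10⁻¹¹ / 6 = 1.41 × 10⁻¹⁰ m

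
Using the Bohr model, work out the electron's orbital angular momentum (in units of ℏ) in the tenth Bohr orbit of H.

L_n = nℏ, so L/ℏ = n = 10.

10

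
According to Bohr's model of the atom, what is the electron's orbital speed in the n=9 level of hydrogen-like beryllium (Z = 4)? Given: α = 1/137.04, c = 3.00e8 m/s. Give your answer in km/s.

v_n = Zαc/n = 4 × 0.00730 × 3.00e8 / 9
    = 973 km/s

973 km/s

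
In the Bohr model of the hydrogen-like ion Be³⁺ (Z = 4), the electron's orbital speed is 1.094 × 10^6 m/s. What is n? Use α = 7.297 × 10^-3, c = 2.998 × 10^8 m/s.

v_n = Zαc/n ⇒ n = Zαc/v = 4 × 0.007297 × 2.998 × 10^8 / 1.094 × 10^6 ≈ 8.00
n = 8

8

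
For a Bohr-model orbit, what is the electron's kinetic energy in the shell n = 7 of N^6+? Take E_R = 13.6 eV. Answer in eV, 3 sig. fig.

13.6 eV

For a Coulomb orbit the virial theorem gives K = −E_n.
E_n = −E_R·Z²/n², so K = E_R·Z²/n² = 13.6 × 7²/7² = 13.6 eV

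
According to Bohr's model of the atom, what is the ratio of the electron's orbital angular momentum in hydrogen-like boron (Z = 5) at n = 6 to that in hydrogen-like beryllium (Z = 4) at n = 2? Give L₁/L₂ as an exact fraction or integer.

3

L = nℏ is independent of Z.
L₁/L₂ = n₁/n₂ = 6/2 = 3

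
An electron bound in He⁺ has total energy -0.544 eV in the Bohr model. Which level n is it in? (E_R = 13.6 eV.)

10

E_n = −E_R Z²/n² ⇒ n² = E_R Z²/(−E_n) = 13.6 × 2² / 0.544 ≈ 100.00
n = 10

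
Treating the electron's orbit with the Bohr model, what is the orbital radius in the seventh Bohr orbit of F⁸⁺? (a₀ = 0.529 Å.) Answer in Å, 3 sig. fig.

r_n = n²a₀/Z = 7² × 0.529 / 9
    = 49 × 0.529 / 9 = 2.88 Å

2.88 Å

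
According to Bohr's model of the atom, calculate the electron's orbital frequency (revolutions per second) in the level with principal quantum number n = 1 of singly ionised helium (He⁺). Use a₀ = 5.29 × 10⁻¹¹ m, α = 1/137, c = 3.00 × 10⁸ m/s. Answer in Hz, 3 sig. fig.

2.64 × 10¹⁶ Hz

r = n²a₀/Z = 2.65 × 10⁻¹¹ m, v = Zαc/n = 4.38 × 10⁶ m/s
f = v/(2πr) = 2.64 × 10¹⁶ Hz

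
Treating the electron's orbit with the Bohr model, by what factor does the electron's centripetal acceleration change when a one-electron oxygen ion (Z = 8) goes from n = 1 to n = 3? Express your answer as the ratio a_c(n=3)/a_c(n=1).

a_c ∝ Z^3 · n^-4; with Z fixed, a_c ∝ n^-4.
a_c(n=3)/a_c(n=1) = (3/1)^-4 = 1/81

1/81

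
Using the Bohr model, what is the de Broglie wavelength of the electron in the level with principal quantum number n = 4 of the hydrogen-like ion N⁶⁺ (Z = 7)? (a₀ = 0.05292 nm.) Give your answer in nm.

The Bohr quantisation condition is nλ = 2πr_n.
r_n = n²a₀/Z = 0.1210 nm
λ = 2πr_n/n = 2π·0.1210/4 = 0.1900 nm

0.1900 nm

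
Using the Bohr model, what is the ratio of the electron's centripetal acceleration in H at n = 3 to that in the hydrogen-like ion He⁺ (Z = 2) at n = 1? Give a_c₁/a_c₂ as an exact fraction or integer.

1/648

a_c ∝ Z^3 · n^-4
a_c₁/a_c₂ = (1/2)^3 · (3/1)^-4 = 1/648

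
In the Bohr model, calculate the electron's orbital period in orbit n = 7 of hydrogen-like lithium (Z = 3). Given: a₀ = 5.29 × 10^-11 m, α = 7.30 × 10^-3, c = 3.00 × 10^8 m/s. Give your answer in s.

r = n²a₀/Z = 7²·5.29 × 10^-11/3 = 8.64 × 10^-10 m
v = Zαc/n = 3·0.00730·3.00 × 10^8/7 = 9.39 × 10^5 m/s
T = 2πr/v = 5.78 × 10^-15 s

5.78 × 10^-15 s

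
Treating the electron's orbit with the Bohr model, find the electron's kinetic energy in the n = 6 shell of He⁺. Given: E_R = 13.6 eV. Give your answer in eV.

For a Coulomb orbit the virial theorem gives K = −E_n.
E_n = −E_R·Z²/n², so K = E_R·Z²/n² = 13.6 × 2²/6² = 1.51 eV

1.51 eV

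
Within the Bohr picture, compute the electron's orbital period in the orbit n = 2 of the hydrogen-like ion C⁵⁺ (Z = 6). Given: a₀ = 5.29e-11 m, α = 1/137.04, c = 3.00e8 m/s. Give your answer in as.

33.7 as

r = n²a₀/Z = 2²·5.29e-11/6 = 3.53e-11 m
v = Zαc/n = 6·0.00730·3.00e8/2 = 6.57e6 m/s
T = 2πr/v = 3.37e-17 s = 33.7 as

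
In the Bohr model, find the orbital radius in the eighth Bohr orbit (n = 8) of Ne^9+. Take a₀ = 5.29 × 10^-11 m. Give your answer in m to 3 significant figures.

3.39 × 10^-10 m

r_n = n²a₀/Z = 8² × 5.29 × 10^-11 / 10
    = 64 × 5.29 × 10^-11 / 10 = 3.39 × 10^-10 m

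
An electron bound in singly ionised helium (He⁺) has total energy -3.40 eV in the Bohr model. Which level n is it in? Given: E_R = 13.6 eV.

4

E_n = −E_R Z²/n² ⇒ n² = E_R Z²/(−E_n) = 13.6 × 2² / 3.40 ≈ 16.00
n = 4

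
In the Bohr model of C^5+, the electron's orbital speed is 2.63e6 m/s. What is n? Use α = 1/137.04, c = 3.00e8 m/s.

v_n = Zαc/n ⇒ n = Zαc/v = 6 × 0.00730 × 3.00e8 / 2.63e6 ≈ 4.99
n = 5

5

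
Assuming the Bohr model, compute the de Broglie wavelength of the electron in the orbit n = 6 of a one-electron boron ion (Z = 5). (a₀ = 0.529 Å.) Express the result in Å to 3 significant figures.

The Bohr quantisation condition is nλ = 2πr_n.
r_n = n²a₀/Z = 3.81 Å
λ = 2πr_n/n = 2π·3.81/6 = 3.99 Å

3.99 Å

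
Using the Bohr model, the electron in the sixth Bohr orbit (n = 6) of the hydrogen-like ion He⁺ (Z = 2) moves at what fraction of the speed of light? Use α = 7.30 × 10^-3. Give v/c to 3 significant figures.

v_n = Zαc/n, so v/c = Zα/n = 2 × 0.00730 / 6 = 0.00243

0.00243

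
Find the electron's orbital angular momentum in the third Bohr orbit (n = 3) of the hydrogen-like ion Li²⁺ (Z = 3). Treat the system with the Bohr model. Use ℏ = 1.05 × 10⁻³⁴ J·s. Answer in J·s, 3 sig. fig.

3.15 × 10⁻³⁴ J·s

L_n = nℏ = 3 × 1.05 × 10⁻³⁴ = 3.15 × 10⁻³⁴ J·s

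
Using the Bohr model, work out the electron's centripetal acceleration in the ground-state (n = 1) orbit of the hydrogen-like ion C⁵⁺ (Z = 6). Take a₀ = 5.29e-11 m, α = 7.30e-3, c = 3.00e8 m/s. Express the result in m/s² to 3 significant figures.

r = n²a₀/Z = 8.82e-12 m, v = Zαc/n = 1.31e7 m/s
a = v²/r = (1.31e7)² / 8.82e-12 = 1.96e25 m/s²

1.96e25 m/s²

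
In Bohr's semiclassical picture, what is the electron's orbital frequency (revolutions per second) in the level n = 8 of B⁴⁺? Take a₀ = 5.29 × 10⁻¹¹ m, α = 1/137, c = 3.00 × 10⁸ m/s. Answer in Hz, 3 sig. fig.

r = n²a₀/Z = 6.77 × 10⁻¹⁰ m, v = Zαc/n = 1.37 × 10⁶ m/s
f = v/(2πr) = 3.22 × 10¹⁴ Hz

3.22 × 10¹⁴ Hz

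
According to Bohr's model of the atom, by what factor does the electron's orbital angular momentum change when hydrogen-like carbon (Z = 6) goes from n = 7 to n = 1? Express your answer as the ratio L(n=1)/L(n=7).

L = nℏ depends only on n, so L ∝ n.
L(n=1)/L(n=7) = (1/7)^1 = 1/7

1/7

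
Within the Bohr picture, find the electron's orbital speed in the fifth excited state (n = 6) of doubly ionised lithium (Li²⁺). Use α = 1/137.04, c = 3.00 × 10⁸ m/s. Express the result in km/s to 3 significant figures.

1090 km/s

v_n = Zαc/n = 3 × 0.00730 × 3.00 × 10⁸ / 6
    = 1090 km/s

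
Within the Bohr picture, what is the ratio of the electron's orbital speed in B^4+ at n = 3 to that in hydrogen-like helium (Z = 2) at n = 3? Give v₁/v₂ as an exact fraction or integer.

5/2

v ∝ Z^1 · n^-1
v₁/v₂ = (5/2)^1 · (3/3)^-1 = 5/2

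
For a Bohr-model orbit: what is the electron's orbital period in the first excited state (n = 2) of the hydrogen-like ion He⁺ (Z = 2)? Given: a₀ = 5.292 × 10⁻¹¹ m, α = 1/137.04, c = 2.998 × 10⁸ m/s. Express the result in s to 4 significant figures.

r = n²a₀/Z = 2²·5.292 × 10⁻¹¹/2 = 1.058 × 10⁻¹⁰ m
v = Zαc/n = 2·0.007297·2.998 × 10⁸/2 = 2.188 × 10⁶ m/s
T = 2πr/v = 3.040 × 10⁻¹⁶ s

3.040 × 10⁻¹⁶ s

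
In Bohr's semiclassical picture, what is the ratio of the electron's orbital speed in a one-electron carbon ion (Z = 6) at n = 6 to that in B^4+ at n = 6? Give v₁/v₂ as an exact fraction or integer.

v ∝ Z^1 · n^-1
v₁/v₂ = (6/5)^1 · (6/6)^-1 = 6/5

6/5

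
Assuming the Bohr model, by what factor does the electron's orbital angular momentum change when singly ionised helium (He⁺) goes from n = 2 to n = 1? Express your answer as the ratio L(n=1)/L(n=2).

1/2

L = nℏ depends only on n, so L ∝ n.
L(n=1)/L(n=2) = (1/2)^1 = 1/2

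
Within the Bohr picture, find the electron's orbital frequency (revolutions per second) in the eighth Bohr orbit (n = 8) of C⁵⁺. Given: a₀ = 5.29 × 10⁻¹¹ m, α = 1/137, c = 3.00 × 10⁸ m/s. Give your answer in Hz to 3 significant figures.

r = n²a₀/Z = 5.64 × 10⁻¹⁰ m, v = Zαc/n = 1.64 × 10⁶ m/s
f = v/(2πr) = 4.63 × 10¹⁴ Hz

4.63 × 10¹⁴ Hz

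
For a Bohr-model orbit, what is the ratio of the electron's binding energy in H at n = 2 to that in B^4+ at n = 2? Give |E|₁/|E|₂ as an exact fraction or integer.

|E| ∝ Z^2 · n^-2
|E|₁/|E|₂ = (1/5)^2 · (2/2)^-2 = 1/25

1/25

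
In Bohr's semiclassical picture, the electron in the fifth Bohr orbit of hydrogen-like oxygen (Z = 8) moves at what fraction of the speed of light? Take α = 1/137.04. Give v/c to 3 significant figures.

v_n = Zαc/n, so v/c = Zα/n = 8 × 0.00730 / 5 = 0.0117

0.0117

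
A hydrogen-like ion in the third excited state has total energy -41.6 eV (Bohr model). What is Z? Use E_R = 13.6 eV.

E_n = −E_R Z²/n² ⇒ Z² = −E_n n²/E_R = 41.6 × 4² / 13.6 ≈ 48.94
Z = 7

7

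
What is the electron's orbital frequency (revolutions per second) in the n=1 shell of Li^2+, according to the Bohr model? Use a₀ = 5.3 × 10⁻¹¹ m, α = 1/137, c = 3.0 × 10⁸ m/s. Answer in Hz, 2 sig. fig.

5.9 × 10¹⁶ Hz

r = n²a₀/Z = 1.8 × 10⁻¹¹ m, v = Zαc/n = 6.6 × 10⁶ m/s
f = v/(2πr) = 5.9 × 10¹⁶ Hz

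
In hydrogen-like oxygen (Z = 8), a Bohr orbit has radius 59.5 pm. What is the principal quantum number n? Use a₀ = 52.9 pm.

r_n = n²a₀/Z ⇒ n² = rZ/a₀ = 59.5 × 8 / 52.9 ≈ 9.00
n = 3

3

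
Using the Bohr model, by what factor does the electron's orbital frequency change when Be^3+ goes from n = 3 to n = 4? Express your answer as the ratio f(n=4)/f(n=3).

27/64

f ∝ Z^2 · n^-3; with Z fixed, f ∝ n^-3.
f(n=4)/f(n=3) = (4/3)^-3 = 27/64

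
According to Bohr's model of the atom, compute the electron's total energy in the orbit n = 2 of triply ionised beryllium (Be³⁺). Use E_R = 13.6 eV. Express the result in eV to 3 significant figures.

-54.4 eV

E_n = −E_R·Z²/n² = −13.6 × 4²/2² = -54.4 eV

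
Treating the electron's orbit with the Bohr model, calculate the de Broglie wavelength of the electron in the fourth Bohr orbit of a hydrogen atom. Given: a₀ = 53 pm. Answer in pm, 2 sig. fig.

The Bohr quantisation condition is nλ = 2πr_n.
r_n = n²a₀/Z = 850 pm
λ = 2πr_n/n = 2π·850/4 = 1300 pm

1300 pm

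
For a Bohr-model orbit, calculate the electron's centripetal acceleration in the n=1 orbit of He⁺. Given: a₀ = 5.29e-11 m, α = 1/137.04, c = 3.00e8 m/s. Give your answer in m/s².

7.25e23 m/s²

r = n²a₀/Z = 2.65e-11 m, v = Zαc/n = 4.38e6 m/s
a = v²/r = (4.38e6)² / 2.65e-11 = 7.25e23 m/s²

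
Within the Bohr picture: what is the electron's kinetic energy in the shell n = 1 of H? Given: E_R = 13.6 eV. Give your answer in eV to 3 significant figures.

13.6 eV

For a Coulomb orbit the virial theorem gives K = −E_n.
E_n = −E_R·Z²/n², so K = E_R·Z²/n² = 13.6 × 1²/1² = 13.6 eV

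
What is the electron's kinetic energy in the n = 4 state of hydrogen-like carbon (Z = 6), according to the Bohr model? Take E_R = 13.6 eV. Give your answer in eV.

30.6 eV

For a Coulomb orbit the virial theorem gives K = −E_n.
E_n = −E_R·Z²/n², so K = E_R·Z²/n² = 13.6 × 6²/4² = 30.6 eV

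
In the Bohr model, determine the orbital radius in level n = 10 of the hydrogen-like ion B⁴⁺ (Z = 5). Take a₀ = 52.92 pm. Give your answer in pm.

r_n = n²a₀/Z = 10² × 52.92 / 5
    = 100 × 52.92 / 5 = 1058 pm

1058 pm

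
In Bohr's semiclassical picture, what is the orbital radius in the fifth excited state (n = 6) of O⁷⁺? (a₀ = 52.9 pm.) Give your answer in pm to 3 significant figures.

238 pm

r_n = n²a₀/Z = 6² × 52.9 / 8
    = 36 × 52.9 / 8 = 238 pm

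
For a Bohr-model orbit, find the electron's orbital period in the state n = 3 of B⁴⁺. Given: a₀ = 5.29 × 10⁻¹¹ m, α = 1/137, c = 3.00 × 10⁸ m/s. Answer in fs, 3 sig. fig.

r = n²a₀/Z = 3²·5.29 × 10⁻¹¹/5 = 9.52 × 10⁻¹¹ m
v = Zαc/n = 5·0.00730·3.00 × 10⁸/3 = 3.65 × 10⁶ m/s
T = 2πr/v = 1.64 × 10⁻¹⁶ s = 0.164 fs

0.164 fs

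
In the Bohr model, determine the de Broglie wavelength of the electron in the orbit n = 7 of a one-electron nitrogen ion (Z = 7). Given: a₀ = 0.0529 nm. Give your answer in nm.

0.332 nm

The Bohr quantisation condition is nλ = 2πr_n.
r_n = n²a₀/Z = 0.370 nm
λ = 2πr_n/n = 2π·0.370/7 = 0.332 nm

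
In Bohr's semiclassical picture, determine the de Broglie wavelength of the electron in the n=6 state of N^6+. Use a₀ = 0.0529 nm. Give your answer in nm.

The Bohr quantisation condition is nλ = 2πr_n.
r_n = n²a₀/Z = 0.272 nm
λ = 2πr_n/n = 2π·0.272/6 = 0.285 nm

0.285 nm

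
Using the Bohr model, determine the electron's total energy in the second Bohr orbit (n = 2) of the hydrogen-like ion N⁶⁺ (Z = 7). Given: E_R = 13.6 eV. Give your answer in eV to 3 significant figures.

-167 eV

E_n = −E_R·Z²/n² = −13.6 × 7²/2² = -167 eV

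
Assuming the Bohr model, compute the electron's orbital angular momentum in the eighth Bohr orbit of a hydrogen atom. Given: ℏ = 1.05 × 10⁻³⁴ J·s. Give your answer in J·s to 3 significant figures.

8.40 × 10⁻³⁴ J·s

L_n = nℏ = 8 × 1.05 × 10⁻³⁴ = 8.40 × 10⁻³⁴ J·s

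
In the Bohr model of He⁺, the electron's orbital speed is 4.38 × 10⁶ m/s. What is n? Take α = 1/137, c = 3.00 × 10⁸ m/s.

1

v_n = Zαc/n ⇒ n = Zαc/v = 2 × 0.00730 × 3.00 × 10⁸ / 4.38 × 10⁶ ≈ 1.00
n = 1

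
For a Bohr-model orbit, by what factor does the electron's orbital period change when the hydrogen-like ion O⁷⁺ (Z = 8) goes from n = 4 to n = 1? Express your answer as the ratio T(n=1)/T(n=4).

T ∝ Z^-2 · n^3; with Z fixed, T ∝ n^3.
T(n=1)/T(n=4) = (1/4)^3 = 1/64

1/64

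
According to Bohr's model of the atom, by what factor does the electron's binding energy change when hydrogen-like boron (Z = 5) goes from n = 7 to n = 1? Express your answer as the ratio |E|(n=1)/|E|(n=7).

49

|E| ∝ Z^2 · n^-2; with Z fixed, |E| ∝ n^-2.
|E|(n=1)/|E|(n=7) = (1/7)^-2 = 49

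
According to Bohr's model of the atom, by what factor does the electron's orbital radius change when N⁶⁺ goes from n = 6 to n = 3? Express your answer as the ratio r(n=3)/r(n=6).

1/4

r ∝ Z^-1 · n^2; with Z fixed, r ∝ n^2.
r(n=3)/r(n=6) = (3/6)^2 = 1/4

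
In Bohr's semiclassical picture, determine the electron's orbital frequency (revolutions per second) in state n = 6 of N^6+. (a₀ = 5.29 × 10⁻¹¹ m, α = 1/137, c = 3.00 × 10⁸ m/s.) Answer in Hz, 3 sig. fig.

r = n²a₀/Z = 2.72 × 10⁻¹⁰ m, v = Zαc/n = 2.55 × 10⁶ m/s
f = v/(2πr) = 1.49 × 10¹⁵ Hz

1.49 × 10¹⁵ Hz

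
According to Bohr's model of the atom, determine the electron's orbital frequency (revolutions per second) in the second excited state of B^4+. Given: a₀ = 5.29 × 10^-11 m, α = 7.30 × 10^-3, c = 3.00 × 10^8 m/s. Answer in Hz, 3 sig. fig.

r = n²a₀/Z = 9.52 × 10^-11 m, v = Zαc/n = 3.65 × 10^6 m/s
f = v/(2πr) = 6.10 × 10^15 Hz

6.10 × 10^15 Hz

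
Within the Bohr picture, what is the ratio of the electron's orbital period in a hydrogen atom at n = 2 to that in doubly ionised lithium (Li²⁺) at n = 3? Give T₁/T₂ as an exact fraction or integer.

8/3

T ∝ Z^-2 · n^3
T₁/T₂ = (1/3)^-2 · (2/3)^3 = 8/3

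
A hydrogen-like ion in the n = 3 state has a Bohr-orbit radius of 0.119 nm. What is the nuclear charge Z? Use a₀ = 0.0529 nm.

r_n = n²a₀/Z ⇒ Z = n²a₀/r = 3² × 0.0529 / 0.119 ≈ 4.00
Z = 4

4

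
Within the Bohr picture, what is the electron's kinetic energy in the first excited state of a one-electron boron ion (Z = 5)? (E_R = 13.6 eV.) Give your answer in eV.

For a Coulomb orbit the virial theorem gives K = −E_n.
E_n = −E_R·Z²/n², so K = E_R·Z²/n² = 13.6 × 5²/2² = 85.0 eV

85.0 eV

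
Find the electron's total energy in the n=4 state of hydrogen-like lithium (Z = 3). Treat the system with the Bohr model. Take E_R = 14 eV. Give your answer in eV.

E_n = −E_R·Z²/n² = −14 × 3²/4² = -7.9 eV

-7.9 eV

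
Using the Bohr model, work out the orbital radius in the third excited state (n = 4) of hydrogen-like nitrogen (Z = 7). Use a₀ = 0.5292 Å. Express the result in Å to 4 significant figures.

1.210 Å

r_n = n²a₀/Z = 4² × 0.5292 / 7
    = 16 × 0.5292 / 7 = 1.210 Å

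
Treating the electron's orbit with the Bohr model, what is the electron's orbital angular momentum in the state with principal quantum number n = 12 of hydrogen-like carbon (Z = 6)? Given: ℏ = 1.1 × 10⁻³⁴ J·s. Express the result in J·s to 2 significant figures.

1.3 × 10⁻³³ J·s

L_n = nℏ = 12 × 1.1 × 10⁻³⁴ = 1.3 × 10⁻³³ J·s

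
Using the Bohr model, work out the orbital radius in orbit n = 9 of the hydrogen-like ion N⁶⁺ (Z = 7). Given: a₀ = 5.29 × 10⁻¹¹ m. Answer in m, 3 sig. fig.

r_n = n²a₀/Z = 9² × 5.29 × 10⁻¹¹ / 7
    = 81 × 5.29 × 10⁻¹¹ / 7 = 6.12 × 10⁻¹⁰ m

6.12 × 10⁻¹⁰ m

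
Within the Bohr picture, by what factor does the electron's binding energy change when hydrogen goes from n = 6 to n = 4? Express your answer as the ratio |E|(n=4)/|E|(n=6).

9/4

|E| ∝ Z^2 · n^-2; with Z fixed, |E| ∝ n^-2.
|E|(n=4)/|E|(n=6) = (4/6)^-2 = 9/4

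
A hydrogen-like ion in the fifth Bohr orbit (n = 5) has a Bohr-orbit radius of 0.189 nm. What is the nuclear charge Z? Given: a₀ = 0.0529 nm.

r_n = n²a₀/Z ⇒ Z = n²a₀/r = 5² × 0.0529 / 0.189 ≈ 7.00
Z = 7

7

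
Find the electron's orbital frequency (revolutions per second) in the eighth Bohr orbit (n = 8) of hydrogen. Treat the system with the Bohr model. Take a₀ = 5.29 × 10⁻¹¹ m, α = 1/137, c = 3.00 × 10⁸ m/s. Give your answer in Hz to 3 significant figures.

r = n²a₀/Z = 3.39 × 10⁻⁹ m, v = Zαc/n = 2.74 × 10⁵ m/s
f = v/(2πr) = 1.29 × 10¹³ Hz

1.29 × 10¹³ Hz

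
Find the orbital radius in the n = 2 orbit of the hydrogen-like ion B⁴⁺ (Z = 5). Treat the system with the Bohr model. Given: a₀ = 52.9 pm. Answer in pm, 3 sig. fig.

42.3 pm

r_n = n²a₀/Z = 2² × 52.9 / 5
    = 4 × 52.9 / 5 = 42.3 pm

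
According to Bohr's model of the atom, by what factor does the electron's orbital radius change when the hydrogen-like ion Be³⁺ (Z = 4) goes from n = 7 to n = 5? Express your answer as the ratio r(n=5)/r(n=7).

25/49

r ∝ Z^-1 · n^2; with Z fixed, r ∝ n^2.
r(n=5)/r(n=7) = (5/7)^2 = 25/49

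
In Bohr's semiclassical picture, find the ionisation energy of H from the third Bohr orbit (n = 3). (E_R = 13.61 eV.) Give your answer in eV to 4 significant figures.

E_n = −E_R·Z²/n² = −13.61 × 1²/3² eV = -1.512 eV
Ionisation energy = −E_n = 1.512 eV

1.512 eV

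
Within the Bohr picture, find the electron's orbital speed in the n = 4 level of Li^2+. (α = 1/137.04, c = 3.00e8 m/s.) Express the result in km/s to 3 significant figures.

1640 km/s

v_n = Zαc/n = 3 × 0.00730 × 3.00e8 / 4
    = 1640 km/s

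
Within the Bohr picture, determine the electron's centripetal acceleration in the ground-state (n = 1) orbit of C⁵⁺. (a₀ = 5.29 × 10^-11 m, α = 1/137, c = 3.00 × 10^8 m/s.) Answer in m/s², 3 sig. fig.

1.96 × 10^25 m/s²

r = n²a₀/Z = 8.82 × 10^-12 m, v = Zαc/n = 1.31 × 10^7 m/s
a = v²/r = (1.31 × 10^7)² / 8.82 × 10^-12 = 1.96 × 10^25 m/s²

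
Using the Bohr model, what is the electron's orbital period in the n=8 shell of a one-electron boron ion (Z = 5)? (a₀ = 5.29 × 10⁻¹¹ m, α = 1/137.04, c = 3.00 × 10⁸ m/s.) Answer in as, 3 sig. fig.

r = n²a₀/Z = 8²·5.29 × 10⁻¹¹/5 = 6.77 × 10⁻¹⁰ m
v = Zαc/n = 5·0.00730·3.00 × 10⁸/8 = 1.37 × 10⁶ m/s
T = 2πr/v = 3.11 × 10⁻¹⁵ s = 3110 as

3110 as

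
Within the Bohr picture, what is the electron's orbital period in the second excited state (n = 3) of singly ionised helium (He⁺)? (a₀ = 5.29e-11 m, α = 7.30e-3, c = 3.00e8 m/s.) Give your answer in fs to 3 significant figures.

1.02 fs

r = n²a₀/Z = 3²·5.29e-11/2 = 2.38e-10 m
v = Zαc/n = 2·0.00730·3.00e8/3 = 1.46e6 m/s
T = 2πr/v = 1.02e-15 s = 1.02 fs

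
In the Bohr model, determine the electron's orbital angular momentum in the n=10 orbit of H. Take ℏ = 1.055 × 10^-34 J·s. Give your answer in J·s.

1.055 × 10^-33 J·s

L_n = nℏ = 10 × 1.055 × 10^-34 = 1.055 × 10^-33 J·s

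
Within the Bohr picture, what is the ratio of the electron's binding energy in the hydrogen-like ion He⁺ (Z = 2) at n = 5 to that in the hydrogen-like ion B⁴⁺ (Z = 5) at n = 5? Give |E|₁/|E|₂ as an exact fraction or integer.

|E| ∝ Z^2 · n^-2
|E|₁/|E|₂ = (2/5)^2 · (5/5)^-2 = 4/25

4/25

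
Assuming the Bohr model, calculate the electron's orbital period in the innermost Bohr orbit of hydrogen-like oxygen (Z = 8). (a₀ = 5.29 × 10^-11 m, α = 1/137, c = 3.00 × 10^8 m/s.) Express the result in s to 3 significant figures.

2.37 × 10^-18 s

r = n²a₀/Z = 1²·5.29 × 10^-11/8 = 6.61 × 10^-12 m
v = Zαc/n = 8·0.00730·3.00 × 10^8/1 = 1.75 × 10^7 m/s
T = 2πr/v = 2.37 × 10^-18 s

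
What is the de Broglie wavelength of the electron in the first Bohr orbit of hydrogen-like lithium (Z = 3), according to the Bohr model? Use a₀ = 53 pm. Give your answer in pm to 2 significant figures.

110 pm

The Bohr quantisation condition is nλ = 2πr_n.
r_n = n²a₀/Z = 18 pm
λ = 2πr_n/n = 2π·18/1 = 110 pm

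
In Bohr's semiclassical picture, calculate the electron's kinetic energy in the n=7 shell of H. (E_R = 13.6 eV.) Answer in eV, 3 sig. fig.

0.278 eV

For a Coulomb orbit the virial theorem gives K = −E_n.
E_n = −E_R·Z²/n², so K = E_R·Z²/n² = 13.6 × 1²/7² = 0.278 eV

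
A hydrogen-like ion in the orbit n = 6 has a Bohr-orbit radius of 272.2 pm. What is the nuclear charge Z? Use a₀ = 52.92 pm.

r_n = n²a₀/Z ⇒ Z = n²a₀/r = 6² × 52.92 / 272.2 ≈ 7.00
Z = 7

7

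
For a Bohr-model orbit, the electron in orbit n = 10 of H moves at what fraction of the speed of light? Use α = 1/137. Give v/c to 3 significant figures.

v_n = Zαc/n, so v/c = Zα/n = 1 × 0.00730 / 10 = 0.000730

0.000730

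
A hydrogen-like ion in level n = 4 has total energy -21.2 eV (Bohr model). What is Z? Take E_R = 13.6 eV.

5

E_n = −E_R Z²/n² ⇒ Z² = −E_n n²/E_R = 21.2 × 4² / 13.6 ≈ 24.94
Z = 5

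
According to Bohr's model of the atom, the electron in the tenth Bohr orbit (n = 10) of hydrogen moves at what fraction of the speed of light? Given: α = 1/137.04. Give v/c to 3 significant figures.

0.000730

v_n = Zαc/n, so v/c = Zα/n = 1 × 0.00730 / 10 = 0.000730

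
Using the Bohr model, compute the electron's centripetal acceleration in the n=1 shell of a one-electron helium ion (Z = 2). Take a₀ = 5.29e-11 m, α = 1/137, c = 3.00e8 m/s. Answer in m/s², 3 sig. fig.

7.25e23 m/s²

r = n²a₀/Z = 2.65e-11 m, v = Zαc/n = 4.38e6 m/s
a = v²/r = (4.38e6)² / 2.65e-11 = 7.25e23 m/s²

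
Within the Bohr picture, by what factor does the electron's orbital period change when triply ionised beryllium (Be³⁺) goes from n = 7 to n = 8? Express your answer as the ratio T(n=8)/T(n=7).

T ∝ Z^-2 · n^3; with Z fixed, T ∝ n^3.
T(n=8)/T(n=7) = (8/7)^3 = 512/343

512/343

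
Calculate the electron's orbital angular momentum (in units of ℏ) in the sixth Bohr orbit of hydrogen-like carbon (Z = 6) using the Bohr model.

6

L_n = nℏ, so L/ℏ = n = 6.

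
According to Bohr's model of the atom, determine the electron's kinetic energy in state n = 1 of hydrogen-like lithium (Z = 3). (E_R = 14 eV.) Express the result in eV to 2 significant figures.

130 eV

For a Coulomb orbit the virial theorem gives K = −E_n.
E_n = −E_R·Z²/n², so K = E_R·Z²/n² = 14 × 3²/1² = 130 eV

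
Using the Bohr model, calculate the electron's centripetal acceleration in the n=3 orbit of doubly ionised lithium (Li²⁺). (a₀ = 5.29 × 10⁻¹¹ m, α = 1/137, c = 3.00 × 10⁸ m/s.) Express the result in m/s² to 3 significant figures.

r = n²a₀/Z = 1.59 × 10⁻¹⁰ m, v = Zαc/n = 2.19 × 10⁶ m/s
a = v²/r = (2.19 × 10⁶)² / 1.59 × 10⁻¹⁰ = 3.02 × 10²² m/s²

3.02 × 10²² m/s²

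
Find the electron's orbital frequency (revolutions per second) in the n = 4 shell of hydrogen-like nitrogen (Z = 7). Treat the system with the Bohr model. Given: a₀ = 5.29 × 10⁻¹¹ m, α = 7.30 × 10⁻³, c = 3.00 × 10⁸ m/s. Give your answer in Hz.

r = n²a₀/Z = 1.21 × 10⁻¹⁰ m, v = Zαc/n = 3.83 × 10⁶ m/s
f = v/(2πr) = 5.04 × 10¹⁵ Hz

5.04 × 10¹⁵ Hz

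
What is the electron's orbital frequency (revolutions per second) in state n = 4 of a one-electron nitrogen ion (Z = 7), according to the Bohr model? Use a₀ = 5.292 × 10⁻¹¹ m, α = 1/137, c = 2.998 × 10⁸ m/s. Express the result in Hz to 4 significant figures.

r = n²a₀/Z = 1.210 × 10⁻¹⁰ m, v = Zαc/n = 3.830 × 10⁶ m/s
f = v/(2πr) = 5.039 × 10¹⁵ Hz

5.039 × 10¹⁵ Hz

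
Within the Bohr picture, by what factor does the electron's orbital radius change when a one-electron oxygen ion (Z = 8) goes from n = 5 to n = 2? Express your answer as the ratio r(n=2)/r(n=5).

4/25

r ∝ Z^-1 · n^2; with Z fixed, r ∝ n^2.
r(n=2)/r(n=5) = (2/5)^2 = 4/25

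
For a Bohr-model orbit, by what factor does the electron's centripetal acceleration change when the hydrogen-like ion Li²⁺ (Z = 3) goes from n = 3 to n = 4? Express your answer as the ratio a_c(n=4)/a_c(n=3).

a_c ∝ Z^3 · n^-4; with Z fixed, a_c ∝ n^-4.
a_c(n=4)/a_c(n=3) = (4/3)^-4 = 81/256

81/256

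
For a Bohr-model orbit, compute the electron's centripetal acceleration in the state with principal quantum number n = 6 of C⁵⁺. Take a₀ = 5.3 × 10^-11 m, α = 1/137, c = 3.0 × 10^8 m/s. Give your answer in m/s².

1.5 × 10^22 m/s²

r = n²a₀/Z = 3.2 × 10^-10 m, v = Zαc/n = 2.2 × 10^6 m/s
a = v²/r = (2.2 × 10^6)² / 3.2 × 10^-10 = 1.5 × 10^22 m/s²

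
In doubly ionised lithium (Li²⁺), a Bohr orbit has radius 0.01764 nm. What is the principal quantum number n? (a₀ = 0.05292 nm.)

r_n = n²a₀/Z ⇒ n² = rZ/a₀ = 0.01764 × 3 / 0.05292 ≈ 1.00
n = 1

1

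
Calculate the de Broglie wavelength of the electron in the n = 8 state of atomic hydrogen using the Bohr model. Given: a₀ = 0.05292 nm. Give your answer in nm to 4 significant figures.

2.660 nm

The Bohr quantisation condition is nλ = 2πr_n.
r_n = n²a₀/Z = 3.387 nm
λ = 2πr_n/n = 2π·3.387/8 = 2.660 nm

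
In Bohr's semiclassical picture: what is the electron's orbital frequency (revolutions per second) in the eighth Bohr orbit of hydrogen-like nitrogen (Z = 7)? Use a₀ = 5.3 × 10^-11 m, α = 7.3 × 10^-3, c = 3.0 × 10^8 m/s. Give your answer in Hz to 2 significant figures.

r = n²a₀/Z = 4.8 × 10^-10 m, v = Zαc/n = 1.9 × 10^6 m/s
f = v/(2πr) = 6.3 × 10^14 Hz

6.3 × 10^14 Hz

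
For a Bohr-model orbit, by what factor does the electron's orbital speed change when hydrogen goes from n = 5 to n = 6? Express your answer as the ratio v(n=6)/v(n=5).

v ∝ Z^1 · n^-1; with Z fixed, v ∝ n^-1.
v(n=6)/v(n=5) = (6/5)^-1 = 5/6

5/6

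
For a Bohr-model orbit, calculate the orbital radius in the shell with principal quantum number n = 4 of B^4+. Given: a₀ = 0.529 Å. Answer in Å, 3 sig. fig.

1.69 Å

r_n = n²a₀/Z = 4² × 0.529 / 5
    = 16 × 0.529 / 5 = 1.69 Å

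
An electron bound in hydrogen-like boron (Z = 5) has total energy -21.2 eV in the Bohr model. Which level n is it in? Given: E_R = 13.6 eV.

4

E_n = −E_R Z²/n² ⇒ n² = E_R Z²/(−E_n) = 13.6 × 5² / 21.2 ≈ 16.04
n = 4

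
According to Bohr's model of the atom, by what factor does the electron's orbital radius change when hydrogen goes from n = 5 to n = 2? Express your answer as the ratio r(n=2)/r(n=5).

4/25

r ∝ Z^-1 · n^2; with Z fixed, r ∝ n^2.
r(n=2)/r(n=5) = (2/5)^2 = 4/25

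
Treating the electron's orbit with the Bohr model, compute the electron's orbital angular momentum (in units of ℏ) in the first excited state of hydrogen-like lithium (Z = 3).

L_n = nℏ, so L/ℏ = n = 2.

2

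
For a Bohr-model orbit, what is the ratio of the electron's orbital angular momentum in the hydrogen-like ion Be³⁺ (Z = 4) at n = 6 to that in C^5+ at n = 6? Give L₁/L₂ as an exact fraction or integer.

1

L = nℏ is independent of Z.
L₁/L₂ = n₁/n₂ = 6/6 = 1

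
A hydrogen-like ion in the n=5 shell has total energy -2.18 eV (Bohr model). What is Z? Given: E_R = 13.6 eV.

2

E_n = −E_R Z²/n² ⇒ Z² = −E_n n²/E_R = 2.18 × 5² / 13.6 ≈ 4.01
Z = 2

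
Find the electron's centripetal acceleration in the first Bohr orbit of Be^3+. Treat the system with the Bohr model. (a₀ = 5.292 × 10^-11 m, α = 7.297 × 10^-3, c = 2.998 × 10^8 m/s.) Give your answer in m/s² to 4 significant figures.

5.788 × 10^24 m/s²

r = n²a₀/Z = 1.323 × 10^-11 m, v = Zαc/n = 8.751 × 10^6 m/s
a = v²/r = (8.751 × 10^6)² / 1.323 × 10^-11 = 5.788 × 10^24 m/s²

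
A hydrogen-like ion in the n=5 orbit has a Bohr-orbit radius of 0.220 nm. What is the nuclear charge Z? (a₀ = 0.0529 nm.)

6

r_n = n²a₀/Z ⇒ Z = n²a₀/r = 5² × 0.0529 / 0.220 ≈ 6.01
Z = 6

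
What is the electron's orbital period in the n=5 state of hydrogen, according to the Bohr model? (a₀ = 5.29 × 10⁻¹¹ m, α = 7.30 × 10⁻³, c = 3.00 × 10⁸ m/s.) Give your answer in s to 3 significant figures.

r = n²a₀/Z = 5²·5.29 × 10⁻¹¹/1 = 1.32 × 10⁻⁹ m
v = Zαc/n = 1·0.00730·3.00 × 10⁸/5 = 4.38 × 10⁵ m/s
T = 2πr/v = 1.90 × 10⁻¹⁴ s

1.90 × 10⁻¹⁴ s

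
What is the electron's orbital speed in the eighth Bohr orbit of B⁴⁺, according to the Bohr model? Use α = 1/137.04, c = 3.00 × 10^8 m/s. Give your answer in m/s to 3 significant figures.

v_n = Zαc/n = 5 × 0.00730 × 3.00 × 10^8 / 8
    = 1.37 × 10^6 m/s

1.37 × 10^6 m/s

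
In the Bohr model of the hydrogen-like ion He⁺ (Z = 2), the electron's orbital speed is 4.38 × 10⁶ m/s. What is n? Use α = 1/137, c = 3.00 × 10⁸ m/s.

v_n = Zαc/n ⇒ n = Zαc/v = 2 × 0.00730 × 3.00 × 10⁸ / 4.38 × 10⁶ ≈ 1.00
n = 1

1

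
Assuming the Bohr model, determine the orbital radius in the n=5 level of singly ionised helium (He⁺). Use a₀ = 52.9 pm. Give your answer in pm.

661 pm

r_n = n²a₀/Z = 5² × 52.9 / 2
    = 25 × 52.9 / 2 = 661 pm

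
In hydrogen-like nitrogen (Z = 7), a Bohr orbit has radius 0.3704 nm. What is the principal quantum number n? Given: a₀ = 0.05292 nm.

r_n = n²a₀/Z ⇒ n² = rZ/a₀ = 0.3704 × 7 / 0.05292 ≈ 48.99
n = 7

7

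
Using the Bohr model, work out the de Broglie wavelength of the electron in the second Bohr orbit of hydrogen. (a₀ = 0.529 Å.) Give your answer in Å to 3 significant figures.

The Bohr quantisation condition is nλ = 2πr_n.
r_n = n²a₀/Z = 2.12 Å
λ = 2πr_n/n = 2π·2.12/2 = 6.65 Å

6.65 Å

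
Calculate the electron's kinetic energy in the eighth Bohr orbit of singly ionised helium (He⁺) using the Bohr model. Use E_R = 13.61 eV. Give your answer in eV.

For a Coulomb orbit the virial theorem gives K = −E_n.
E_n = −E_R·Z²/n², so K = E_R·Z²/n² = 13.61 × 2²/8² = 0.8506 eV

0.8506 eV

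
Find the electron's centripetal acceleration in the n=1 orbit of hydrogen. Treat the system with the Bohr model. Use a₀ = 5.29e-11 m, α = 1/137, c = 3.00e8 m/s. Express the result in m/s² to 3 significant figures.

r = n²a₀/Z = 5.29e-11 m, v = Zαc/n = 2.19e6 m/s
a = v²/r = (2.19e6)² / 5.29e-11 = 9.06e22 m/s²

9.06e22 m/s²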